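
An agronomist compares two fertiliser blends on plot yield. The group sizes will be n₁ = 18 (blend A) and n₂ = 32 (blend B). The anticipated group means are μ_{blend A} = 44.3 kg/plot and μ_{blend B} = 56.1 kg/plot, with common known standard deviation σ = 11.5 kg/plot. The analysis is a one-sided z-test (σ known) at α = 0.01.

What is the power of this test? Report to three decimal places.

Power ≈ 0.876

Standardized effect: d = |μ_{blend A} − μ_{blend B}| / σ = |44.3 − 56.1| / 11.5 = 1.0261
Noncentrality parameter: δ = d / √(1/n₁ + 1/n₂) = 1.0261 / √(1/18 + 1/32) = 3.4827
Critical value for a one-sided test at α = 0.01: z_α = 2.326.
Power = Φ(δ − 2.326) = Φ(1.156) = 0.8762.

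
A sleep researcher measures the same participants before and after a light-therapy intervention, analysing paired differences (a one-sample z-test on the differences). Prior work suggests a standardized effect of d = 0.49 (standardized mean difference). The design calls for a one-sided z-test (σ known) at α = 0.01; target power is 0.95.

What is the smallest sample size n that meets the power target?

n = 66

For power 0.95 need Φ(δ − z_{0.01}) = 0.95, so δ = z_{0.01} + z_{0.05} = 2.326 + 1.645 = 3.971.
δ = d·√n ⇒ n = (δ/d)² = (3.971 / 0.49)² = 65.68.
Rounding up, n = 66.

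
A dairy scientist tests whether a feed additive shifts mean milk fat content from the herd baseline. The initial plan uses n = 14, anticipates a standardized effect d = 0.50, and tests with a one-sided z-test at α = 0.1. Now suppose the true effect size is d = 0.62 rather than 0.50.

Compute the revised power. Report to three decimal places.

Power ≈ 0.850

With d = 0.62: δ = d·√n = 0.62 × √14 = 2.3198. Critical value z_{0.1} = 1.282.
Revised power = P(Z > 1.282 − δ) = Φ(1.038) = 0.8504.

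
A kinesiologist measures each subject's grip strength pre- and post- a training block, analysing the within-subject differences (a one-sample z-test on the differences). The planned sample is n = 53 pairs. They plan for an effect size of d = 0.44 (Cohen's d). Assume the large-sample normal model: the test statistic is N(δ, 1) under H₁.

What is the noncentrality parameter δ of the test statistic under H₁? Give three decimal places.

δ ≈ 3.203

The noncentrality parameter scales effect size by the design's sample-size factor: δ = d·√n = 0.44 × √53 = 3.2032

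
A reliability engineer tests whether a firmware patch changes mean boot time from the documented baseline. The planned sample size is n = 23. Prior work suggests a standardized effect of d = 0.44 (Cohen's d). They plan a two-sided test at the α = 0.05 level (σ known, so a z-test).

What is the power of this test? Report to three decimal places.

Power ≈ 0.560

Noncentrality parameter: δ = d·√n = 0.44 × √23 = 2.1102
Critical value for a two-sided test at α = 0.05: z_{α/2} = 1.960.
Power = Φ(δ − 1.960) + Φ(−δ − 1.960) = Φ(0.150) + Φ(-4.070) = 0.5597 + 0.0000 = 0.5597.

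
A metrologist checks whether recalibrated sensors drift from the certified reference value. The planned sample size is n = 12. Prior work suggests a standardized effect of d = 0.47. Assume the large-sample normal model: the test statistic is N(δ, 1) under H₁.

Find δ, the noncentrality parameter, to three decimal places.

The noncentrality parameter scales effect size by the design's sample-size factor: δ = d·√n = 0.47 × √12 = 1.6281

δ ≈ 1.628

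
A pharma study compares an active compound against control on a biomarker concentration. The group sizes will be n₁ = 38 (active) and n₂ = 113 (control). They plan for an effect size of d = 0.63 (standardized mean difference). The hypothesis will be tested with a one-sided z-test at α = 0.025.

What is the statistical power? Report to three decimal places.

Power ≈ 0.919

Noncentrality parameter: δ = d / √(1/n₁ + 1/n₂) = 0.63 / √(1/38 + 1/113) = 3.3596
One-sided α = 0.025 → critical value z_{0.025} = 1.960.
Power = P(Z > 1.960 − δ) = Φ(1.400) = 0.9192.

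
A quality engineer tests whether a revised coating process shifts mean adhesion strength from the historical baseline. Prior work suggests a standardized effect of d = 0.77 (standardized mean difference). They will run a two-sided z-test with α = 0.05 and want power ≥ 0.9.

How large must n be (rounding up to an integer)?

Set Φ(δ − 1.960) = 0.9; then δ − 1.960 = Φ⁻¹(0.9) = 1.282, giving δ = 3.242.
(Ignoring the negligible lower-tail rejection probability gives the usual closed-form inversion.)
δ = d·√n ⇒ n = (δ/d)² = (3.242 / 0.77)² = 17.72.
Round up to the next whole unit.

n = 18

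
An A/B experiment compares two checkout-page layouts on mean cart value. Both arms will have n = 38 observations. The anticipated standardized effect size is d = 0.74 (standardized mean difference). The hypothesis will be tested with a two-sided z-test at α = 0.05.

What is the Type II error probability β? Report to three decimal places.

Noncentrality parameter: δ = d·√(n/2) = 0.74 × √(38/2) = 3.2256
Critical value for a two-sided test at α = 0.05: z_{α/2} = 1.960.
Power = Φ(δ − 1.960) + Φ(−δ − 1.960) = Φ(1.266) + Φ(-5.186) = 0.8972 + 0.0000 = 0.8972.
Type II error: β = 1 − power = 1 − 0.8972 = 0.1028.

β ≈ 0.103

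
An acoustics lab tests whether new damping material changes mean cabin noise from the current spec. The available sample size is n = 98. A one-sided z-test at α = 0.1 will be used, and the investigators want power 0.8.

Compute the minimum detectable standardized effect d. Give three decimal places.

Required noncentrality: δ = z_{0.1} + z_{0.20} = 1.282 + 0.842 = 2.123.
δ = d·√n ⇒ d = δ/√n = 2.123/√98 = 0.2145.

d ≈ 0.214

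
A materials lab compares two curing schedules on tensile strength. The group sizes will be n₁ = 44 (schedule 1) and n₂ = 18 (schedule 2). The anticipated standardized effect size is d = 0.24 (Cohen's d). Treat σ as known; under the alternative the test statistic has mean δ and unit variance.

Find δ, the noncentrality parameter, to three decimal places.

δ ≈ 0.858

δ = d / √(1/n₁ + 1/n₂) = 0.24 / √(1/44 + 1/18) = 0.8578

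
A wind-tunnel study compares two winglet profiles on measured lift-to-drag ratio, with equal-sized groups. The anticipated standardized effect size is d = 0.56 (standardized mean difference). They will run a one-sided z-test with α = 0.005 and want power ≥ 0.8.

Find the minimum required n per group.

n = 75 per group

For power 0.8 need Φ(δ − z_{0.005}) = 0.8, so δ = z_{0.005} + z_{0.20} = 2.576 + 0.842 = 3.417.
δ = d·√(n/2) ⇒ n = 2(δ/d)² = 2 × (3.417 / 0.56)² = 74.48.
Round up to the next whole unit.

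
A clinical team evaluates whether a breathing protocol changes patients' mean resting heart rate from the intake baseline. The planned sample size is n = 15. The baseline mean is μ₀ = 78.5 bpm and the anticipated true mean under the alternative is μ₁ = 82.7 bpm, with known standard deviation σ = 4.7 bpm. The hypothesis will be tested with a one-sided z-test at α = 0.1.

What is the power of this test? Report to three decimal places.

Power ≈ 0.985

Standardized effect: d = |μ₁ − μ₀| / σ = |82.7 − 78.5| / 4.7 = 0.8936
Noncentrality parameter: δ = d·√n = 0.8936 × √15 = 3.4610
One-sided α = 0.1 → critical value z_{0.1} = 1.282.
Power = P(Z > 1.282 − δ) = Φ(2.179) = 0.9853.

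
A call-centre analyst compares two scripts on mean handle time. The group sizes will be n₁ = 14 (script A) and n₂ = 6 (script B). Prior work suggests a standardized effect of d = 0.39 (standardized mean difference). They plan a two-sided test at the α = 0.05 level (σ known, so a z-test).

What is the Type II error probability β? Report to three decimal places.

β ≈ 0.874

Noncentrality parameter: δ = d / √(1/n₁ + 1/n₂) = 0.39 / √(1/14 + 1/6) = 0.7993
Two-sided α = 0.05 → critical value z_{0.025} = 1.960.
Power = Φ(δ − 1.960) + Φ(−δ − 1.960) = Φ(-1.161) + Φ(-2.759) = 0.1229 + 0.0029 = 0.1258.
Type II error: β = 1 − power = 1 − 0.1258 = 0.8742.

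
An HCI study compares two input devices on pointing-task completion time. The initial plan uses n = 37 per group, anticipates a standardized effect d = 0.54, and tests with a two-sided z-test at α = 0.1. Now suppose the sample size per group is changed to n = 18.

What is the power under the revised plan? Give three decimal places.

With n = 18 per group: δ = d·√(n/2) = 0.54 × √(18/2) = 1.6200. Critical value z_{0.05} = 1.645.
Revised power = Φ(δ − 1.645) + Φ(−δ − 1.645) = Φ(-0.025) + Φ(-3.265) = 0.4901 + 0.0005 = 0.4906.

Power ≈ 0.491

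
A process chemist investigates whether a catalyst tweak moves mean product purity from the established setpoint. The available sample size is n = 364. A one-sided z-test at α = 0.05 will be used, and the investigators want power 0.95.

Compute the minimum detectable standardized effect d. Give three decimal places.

d ≈ 0.172

Required noncentrality: δ = z_{0.05} + z_{0.05} = 1.645 + 1.645 = 3.290.
δ = d·√n ⇒ d = δ/√n = 3.290/√364 = 0.1724.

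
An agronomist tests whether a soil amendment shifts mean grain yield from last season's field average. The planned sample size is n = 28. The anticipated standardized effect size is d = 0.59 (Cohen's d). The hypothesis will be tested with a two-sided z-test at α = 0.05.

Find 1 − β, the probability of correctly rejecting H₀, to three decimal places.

Power ≈ 0.877

Noncentrality parameter: δ = d·√n = 0.59 × √28 = 3.1220
Critical value for a two-sided test at α = 0.05: z_{α/2} = 1.960.
Power = Φ(δ − 1.960) + Φ(−δ − 1.960) = Φ(1.162) + Φ(-5.082) = 0.8774 + 0.0000 = 0.8774.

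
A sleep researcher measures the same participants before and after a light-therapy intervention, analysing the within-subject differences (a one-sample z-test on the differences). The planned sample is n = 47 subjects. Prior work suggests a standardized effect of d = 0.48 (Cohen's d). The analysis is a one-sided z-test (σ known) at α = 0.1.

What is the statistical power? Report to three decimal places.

Power ≈ 0.978

Noncentrality parameter: δ = d·√n = 0.48 × √47 = 3.2907
One-sided α = 0.1 → critical value z_{0.1} = 1.282.
Power = Φ(δ − 1.282) = Φ(2.009) = 0.9777.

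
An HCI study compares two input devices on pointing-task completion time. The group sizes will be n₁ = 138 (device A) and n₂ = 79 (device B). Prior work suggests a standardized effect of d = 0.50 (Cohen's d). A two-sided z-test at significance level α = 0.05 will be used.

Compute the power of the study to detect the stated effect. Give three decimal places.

Power ≈ 0.943

Noncentrality parameter: δ = d / √(1/n₁ + 1/n₂) = 0.50 / √(1/138 + 1/79) = 3.5440
Critical value for a two-sided test at α = 0.05: z_{α/2} = 1.960.
Power = Φ(δ − 1.960) + Φ(−δ − 1.960) = Φ(1.584) + Φ(-5.504) = 0.9434 + 0.0000 = 0.9434.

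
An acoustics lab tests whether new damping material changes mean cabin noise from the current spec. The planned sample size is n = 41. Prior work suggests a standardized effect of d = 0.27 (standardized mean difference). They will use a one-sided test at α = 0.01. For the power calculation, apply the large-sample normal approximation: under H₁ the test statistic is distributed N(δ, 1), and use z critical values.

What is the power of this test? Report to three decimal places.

Power ≈ 0.275

Noncentrality parameter: δ = d·√n = 0.27 × √41 = 1.7288
One-sided α = 0.01 → critical value z_{0.01} = 2.326.
Power = P(Z > 2.326 − δ) = Φ(-0.598) = 0.2751.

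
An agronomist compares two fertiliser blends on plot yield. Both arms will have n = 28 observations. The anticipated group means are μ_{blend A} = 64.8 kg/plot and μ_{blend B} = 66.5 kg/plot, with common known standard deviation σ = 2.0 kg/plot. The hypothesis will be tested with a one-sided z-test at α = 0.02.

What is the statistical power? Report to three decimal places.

Standardized effect: d = |μ_{blend A} − μ_{blend B}| / σ = |64.8 − 66.5| / 2.0 = 0.8500
Noncentrality parameter: δ = d·√(n/2) = 0.8500 × √(28/2) = 3.1804
Critical value for a one-sided test at α = 0.02: z_α = 2.054.
Power = Φ(δ − 2.054) = Φ(1.127) = 0.8701.

Power ≈ 0.870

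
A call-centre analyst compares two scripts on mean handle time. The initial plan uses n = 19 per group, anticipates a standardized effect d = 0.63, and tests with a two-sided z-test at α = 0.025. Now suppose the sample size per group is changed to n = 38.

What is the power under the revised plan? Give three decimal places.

With n = 38 per group: δ = d·√(n/2) = 0.63 × √(38/2) = 2.7461. Critical value z_{0.0125} = 2.241.
Revised power = Φ(δ − 2.241) + Φ(−δ − 2.241) = Φ(0.505) + Φ(-4.988) = 0.6931 + 0.0000 = 0.6931.

Power ≈ 0.693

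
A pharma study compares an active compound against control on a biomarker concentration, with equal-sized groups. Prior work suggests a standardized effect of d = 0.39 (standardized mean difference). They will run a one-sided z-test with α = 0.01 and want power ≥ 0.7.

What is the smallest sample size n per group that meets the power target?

n = 107 per group

For power 0.7 need Φ(δ − z_{0.01}) = 0.7, so δ = z_{0.01} + z_{0.30} = 2.326 + 0.524 = 2.851.
δ = d·√(n/2) ⇒ n = 2(δ/d)² = 2 × (2.851 / 0.39)² = 106.86.
Rounding up, n = 107 per group.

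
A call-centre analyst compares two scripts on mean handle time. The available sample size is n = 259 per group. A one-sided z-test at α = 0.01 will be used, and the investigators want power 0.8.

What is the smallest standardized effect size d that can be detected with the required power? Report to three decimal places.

Required noncentrality: δ = z_{0.01} + z_{0.20} = 2.326 + 0.842 = 3.168.
δ = d·√(n/2) ⇒ d = δ/√(n/2) = 3.168/√(259/2) = 0.2784.

d ≈ 0.278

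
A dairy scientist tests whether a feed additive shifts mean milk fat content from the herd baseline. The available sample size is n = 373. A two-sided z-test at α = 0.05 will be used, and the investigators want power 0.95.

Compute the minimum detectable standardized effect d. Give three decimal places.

Need Φ(δ − 1.960) = 0.95, so δ = 1.960 + 1.645 = 3.605.
(Lower-tail contribution to power is negligible for δ > 0.)
δ = d·√n ⇒ d = δ/√n = 3.605/√373 = 0.1867.

d ≈ 0.187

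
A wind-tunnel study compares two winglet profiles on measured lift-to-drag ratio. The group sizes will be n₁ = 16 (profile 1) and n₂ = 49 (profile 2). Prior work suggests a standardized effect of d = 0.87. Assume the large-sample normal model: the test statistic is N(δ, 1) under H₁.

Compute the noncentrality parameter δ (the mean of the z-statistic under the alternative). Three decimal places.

The noncentrality parameter scales effect size by the design's sample-size factor: δ = d / √(1/n₁ + 1/n₂) = 0.87 / √(1/16 + 1/49) = 3.0215

δ ≈ 3.021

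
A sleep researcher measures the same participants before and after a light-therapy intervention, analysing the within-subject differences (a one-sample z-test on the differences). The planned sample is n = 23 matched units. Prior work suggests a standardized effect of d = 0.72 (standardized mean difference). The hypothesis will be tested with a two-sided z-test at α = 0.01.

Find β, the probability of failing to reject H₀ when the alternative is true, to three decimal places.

β ≈ 0.190

Noncentrality parameter: δ = d·√n = 0.72 × √23 = 3.4530
Two-sided α = 0.01 → critical value z_{0.005} = 2.576.
Power = Φ(δ − 2.576) + Φ(−δ − 2.576) = Φ(0.877) + Φ(-6.029) = 0.8098 + 0.0000 = 0.8098.
Type II error: β = 1 − power = 1 − 0.8098 = 0.1902.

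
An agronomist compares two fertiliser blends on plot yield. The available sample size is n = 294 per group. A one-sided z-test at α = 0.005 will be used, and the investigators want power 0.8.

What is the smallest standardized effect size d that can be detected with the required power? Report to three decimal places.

d ≈ 0.282

Need Φ(δ − 2.576) = 0.8, so δ = 2.576 + 0.842 = 3.417.
δ = d·√(n/2) ⇒ d = δ/√(n/2) = 3.417/√(294/2) = 0.2819.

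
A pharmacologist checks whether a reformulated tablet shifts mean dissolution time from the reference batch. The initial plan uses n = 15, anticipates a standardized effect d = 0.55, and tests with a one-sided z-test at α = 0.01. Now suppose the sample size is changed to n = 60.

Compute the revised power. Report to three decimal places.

With n = 60: δ = d·√n = 0.55 × √60 = 4.2603. Critical value z_{0.01} = 2.326.
Revised power = P(Z > 2.326 − δ) = Φ(1.934) = 0.9734.

Power ≈ 0.973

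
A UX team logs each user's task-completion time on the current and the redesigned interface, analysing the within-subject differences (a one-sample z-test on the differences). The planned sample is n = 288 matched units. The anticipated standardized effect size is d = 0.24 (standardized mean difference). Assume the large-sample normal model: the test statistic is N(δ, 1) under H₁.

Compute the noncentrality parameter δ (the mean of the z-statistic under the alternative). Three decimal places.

δ ≈ 4.073

δ = d·√n = 0.24 × √288 = 4.0729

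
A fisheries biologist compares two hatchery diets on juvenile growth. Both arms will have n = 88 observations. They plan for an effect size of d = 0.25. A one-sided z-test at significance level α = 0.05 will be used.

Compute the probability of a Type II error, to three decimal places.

Noncentrality parameter: δ = d·√(n/2) = 0.25 × √(88/2) = 1.6583
One-sided α = 0.05 → critical value z_{0.05} = 1.645.
Power = Φ(δ − 1.645) = Φ(0.013) = 0.5054.
Type II error: β = 1 − power = 1 − 0.5054 = 0.4946.

β ≈ 0.495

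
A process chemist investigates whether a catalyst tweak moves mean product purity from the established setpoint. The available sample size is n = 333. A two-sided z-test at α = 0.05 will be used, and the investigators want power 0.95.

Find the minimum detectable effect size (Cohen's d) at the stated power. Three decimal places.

Need Φ(δ − 1.960) = 0.95, so δ = 1.960 + 1.645 = 3.605.
(The second rejection-region term Φ(−δ − z_{α/2}) is negligible and dropped.)
δ = d·√n ⇒ d = δ/√n = 3.605/√333 = 0.1975.

d ≈ 0.198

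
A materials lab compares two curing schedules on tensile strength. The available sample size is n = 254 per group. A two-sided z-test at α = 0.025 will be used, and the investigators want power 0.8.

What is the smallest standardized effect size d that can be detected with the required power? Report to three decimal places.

d ≈ 0.274

Required noncentrality: δ = z_{0.0125} + z_{0.20} = 2.241 + 0.842 = 3.083.
(Lower-tail contribution to power is negligible for δ > 0.)
δ = d·√(n/2) ⇒ d = δ/√(n/2) = 3.083/√(254/2) = 0.2736.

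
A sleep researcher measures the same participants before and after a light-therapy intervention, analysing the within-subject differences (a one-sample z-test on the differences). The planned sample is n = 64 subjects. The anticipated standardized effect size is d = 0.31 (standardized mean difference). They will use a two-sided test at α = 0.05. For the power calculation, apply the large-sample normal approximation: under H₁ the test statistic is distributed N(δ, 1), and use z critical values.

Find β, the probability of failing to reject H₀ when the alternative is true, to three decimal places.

β ≈ 0.302

Noncentrality parameter: δ = d·√n = 0.31 × √64 = 2.4800
Two-sided α = 0.05 → critical value z_{0.025} = 1.960.
Power = Φ(δ − 1.960) + Φ(−δ − 1.960) = Φ(0.520) + Φ(-4.440) = 0.6985 + 0.0000 = 0.6985.
Type II error: β = 1 − power = 1 − 0.6985 = 0.3015.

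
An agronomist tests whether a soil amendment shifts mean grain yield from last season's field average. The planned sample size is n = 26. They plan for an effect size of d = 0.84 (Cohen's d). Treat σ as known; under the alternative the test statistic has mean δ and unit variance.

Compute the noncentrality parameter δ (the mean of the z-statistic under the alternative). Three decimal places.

δ = d·√n = 0.84 × √26 = 4.2832

δ ≈ 4.283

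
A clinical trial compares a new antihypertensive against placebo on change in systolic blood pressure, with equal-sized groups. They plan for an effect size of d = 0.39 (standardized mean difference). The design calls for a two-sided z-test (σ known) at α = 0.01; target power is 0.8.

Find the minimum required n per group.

For power 0.8 need Φ(δ − z_{0.005}) = 0.8, so δ = z_{0.005} + z_{0.20} = 2.576 + 0.842 = 3.417.
(The Φ(−δ − z_{α/2}) term is vanishingly small for δ > 0 and is dropped in the standard sample-size formula.)
δ = d·√(n/2) ⇒ n = 2(δ/d)² = 2 × (3.417 / 0.39)² = 153.57.
Rounding up, n = 154 per group.

n = 154 per group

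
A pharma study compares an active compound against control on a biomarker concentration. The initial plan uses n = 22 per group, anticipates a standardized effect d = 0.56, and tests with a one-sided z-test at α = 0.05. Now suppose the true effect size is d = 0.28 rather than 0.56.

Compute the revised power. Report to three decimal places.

With d = 0.28: δ = d·√(n/2) = 0.28 × √(22/2) = 0.9287. Critical value z_{0.05} = 1.645.
Revised power = Φ(δ − 1.645) = Φ(-0.716) = 0.2369.

Power ≈ 0.237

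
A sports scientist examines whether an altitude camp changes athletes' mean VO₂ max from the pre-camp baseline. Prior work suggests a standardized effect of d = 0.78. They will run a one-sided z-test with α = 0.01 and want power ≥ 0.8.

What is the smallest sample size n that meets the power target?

Set Φ(δ − 2.326) = 0.8; then δ − 2.326 = Φ⁻¹(0.8) = 0.842, giving δ = 3.168.
δ = d·√n ⇒ n = (δ/d)² = (3.168 / 0.78)² = 16.50.
Round up to the next whole unit.

n = 17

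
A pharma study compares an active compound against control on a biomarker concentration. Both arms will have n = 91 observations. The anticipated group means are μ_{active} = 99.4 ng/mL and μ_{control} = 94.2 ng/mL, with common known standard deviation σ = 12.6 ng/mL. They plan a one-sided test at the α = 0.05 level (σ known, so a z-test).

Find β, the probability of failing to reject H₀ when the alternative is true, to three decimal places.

β ≈ 0.127

Standardized effect: d = |μ_{active} − μ_{control}| / σ = |99.4 − 94.2| / 12.6 = 0.4127
Noncentrality parameter: δ = d·√(n/2) = 0.4127 × √(91/2) = 2.7838
Critical value for a one-sided test at α = 0.05: z_α = 1.645.
Power = Φ(δ − 1.645) = Φ(1.139) = 0.8726.
Type II error: β = 1 − power = 1 − 0.8726 = 0.1274.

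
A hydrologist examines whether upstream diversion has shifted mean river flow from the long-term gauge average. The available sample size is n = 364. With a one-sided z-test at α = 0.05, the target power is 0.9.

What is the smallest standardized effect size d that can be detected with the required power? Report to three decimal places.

d ≈ 0.153

Need Φ(δ − 1.645) = 0.9, so δ = 1.645 + 1.282 = 2.926.
δ = d·√n ⇒ d = δ/√n = 2.926/√364 = 0.1534.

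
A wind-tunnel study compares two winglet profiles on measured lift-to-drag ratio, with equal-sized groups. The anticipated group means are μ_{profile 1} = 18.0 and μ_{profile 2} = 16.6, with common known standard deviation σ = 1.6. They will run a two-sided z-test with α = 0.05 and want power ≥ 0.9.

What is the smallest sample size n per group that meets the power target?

Standardized effect: d = |μ_{profile 1} − μ_{profile 2}| / σ = |18.0 − 16.6| / 1.6 = 0.8750
For power 0.9 need Φ(δ − z_{0.025}) = 0.9, so δ = z_{0.025} + z_{0.10} = 1.960 + 1.282 = 3.242.
(Ignoring the negligible lower-tail rejection probability gives the usual closed-form inversion.)
δ = d·√(n/2) ⇒ n = 2(δ/d)² = 2 × (3.242 / 0.8750)² = 27.45.
Rounding up, n = 28 per group.

n = 28 per group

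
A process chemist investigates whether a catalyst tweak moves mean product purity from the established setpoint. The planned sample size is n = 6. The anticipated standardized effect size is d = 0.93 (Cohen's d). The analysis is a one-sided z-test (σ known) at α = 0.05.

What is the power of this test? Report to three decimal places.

Noncentrality parameter: δ = d·√n = 0.93 × √6 = 2.2780
Critical value for a one-sided test at α = 0.05: z_α = 1.645.
Power = P(Z > 1.645 − δ) = Φ(0.633) = 0.7367.

Power ≈ 0.737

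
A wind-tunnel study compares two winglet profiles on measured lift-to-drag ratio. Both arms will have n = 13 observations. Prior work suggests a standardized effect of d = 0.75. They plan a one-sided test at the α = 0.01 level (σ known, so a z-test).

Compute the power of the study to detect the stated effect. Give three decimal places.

Noncentrality parameter: δ = d·√(n/2) = 0.75 × √(13/2) = 1.9121
One-sided α = 0.01 → critical value z_{0.01} = 2.326.
Power = P(Z > 2.326 − δ) = Φ(-0.414) = 0.3394.

Power ≈ 0.339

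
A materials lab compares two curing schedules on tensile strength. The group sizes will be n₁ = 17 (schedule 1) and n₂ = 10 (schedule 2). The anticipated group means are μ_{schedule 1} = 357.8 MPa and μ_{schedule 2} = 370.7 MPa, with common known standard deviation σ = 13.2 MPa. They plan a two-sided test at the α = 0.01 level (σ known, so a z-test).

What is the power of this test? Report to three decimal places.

Standardized effect: d = |μ_{schedule 1} − μ_{schedule 2}| / σ = |357.8 − 370.7| / 13.2 = 0.9773
Noncentrality parameter: δ = d / √(1/n₁ + 1/n₂) = 0.9773 / √(1/17 + 1/10) = 2.4522
Two-sided α = 0.01 → critical value z_{0.005} = 2.576.
Power = Φ(δ − 2.576) + Φ(−δ − 2.576) = Φ(-0.124) + Φ(-5.028) = 0.4508 + 0.0000 = 0.4508.

Power ≈ 0.451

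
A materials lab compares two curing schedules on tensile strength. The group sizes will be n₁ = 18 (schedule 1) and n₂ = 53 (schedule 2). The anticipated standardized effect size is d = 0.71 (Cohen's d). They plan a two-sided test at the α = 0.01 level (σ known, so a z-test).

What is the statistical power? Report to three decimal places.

Noncentrality parameter: δ = d / √(1/n₁ + 1/n₂) = 0.71 / √(1/18 + 1/53) = 2.6026
Critical value for a two-sided test at α = 0.01: z_{α/2} = 2.576.
Power = Φ(δ − 2.576) + Φ(−δ − 2.576) = Φ(0.027) + Φ(-5.178) = 0.5107 + 0.0000 = 0.5107.

Power ≈ 0.511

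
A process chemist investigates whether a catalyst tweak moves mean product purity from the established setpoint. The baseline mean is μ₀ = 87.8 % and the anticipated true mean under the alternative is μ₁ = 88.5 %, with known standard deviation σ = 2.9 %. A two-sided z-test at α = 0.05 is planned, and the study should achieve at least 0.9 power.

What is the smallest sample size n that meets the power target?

n = 181

Standardized effect: d = |μ₁ − μ₀| / σ = |88.5 − 87.8| / 2.9 = 0.2414
For power 0.9 need Φ(δ − z_{0.025}) = 0.9, so δ = z_{0.025} + z_{0.10} = 1.960 + 1.282 = 3.242.
(The Φ(−δ − z_{α/2}) term is vanishingly small for δ > 0 and is dropped in the standard sample-size formula.)
δ = d·√n ⇒ n = (δ/d)² = (3.242 / 0.2414)² = 180.34.
Rounding up, n = 181.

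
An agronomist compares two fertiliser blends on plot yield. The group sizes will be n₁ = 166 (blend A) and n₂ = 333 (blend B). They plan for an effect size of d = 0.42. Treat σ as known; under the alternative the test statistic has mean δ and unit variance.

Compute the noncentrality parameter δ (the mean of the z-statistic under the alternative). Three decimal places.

δ ≈ 4.421

The noncentrality parameter scales effect size by the design's sample-size factor: δ = d / √(1/n₁ + 1/n₂) = 0.42 / √(1/166 + 1/333) = 4.4205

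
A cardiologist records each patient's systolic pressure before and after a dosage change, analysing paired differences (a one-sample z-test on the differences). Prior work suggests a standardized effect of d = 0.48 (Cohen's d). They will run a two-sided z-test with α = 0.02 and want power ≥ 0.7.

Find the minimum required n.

For power 0.7 need Φ(δ − z_{0.01}) = 0.7, so δ = z_{0.01} + z_{0.30} = 2.326 + 0.524 = 2.851.
(Ignoring the negligible lower-tail rejection probability gives the usual closed-form inversion.)
δ = d·√n ⇒ n = (δ/d)² = (2.851 / 0.48)² = 35.27.
Round up to the next whole unit.

n = 36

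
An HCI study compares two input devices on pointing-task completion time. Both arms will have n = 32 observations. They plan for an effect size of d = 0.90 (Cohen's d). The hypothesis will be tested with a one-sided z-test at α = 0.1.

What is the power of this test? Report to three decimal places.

Power ≈ 0.990

Noncentrality parameter: δ = d·√(n/2) = 0.90 × √(32/2) = 3.6000
Critical value for a one-sided test at α = 0.1: z_α = 1.282.
Power = Φ(δ − 1.282) = Φ(2.318) = 0.9898.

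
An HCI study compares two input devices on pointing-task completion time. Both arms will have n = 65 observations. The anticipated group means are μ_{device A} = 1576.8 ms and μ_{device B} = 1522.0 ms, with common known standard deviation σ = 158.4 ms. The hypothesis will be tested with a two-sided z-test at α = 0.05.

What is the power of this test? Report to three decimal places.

Power ≈ 0.505

Standardized effect: d = |μ_{device A} − μ_{device B}| / σ = |1576.8 − 1522.0| / 158.4 = 0.3460
Noncentrality parameter: δ = d·√(n/2) = 0.3460 × √(65/2) = 1.9723
Two-sided α = 0.05 → critical value z_{0.025} = 1.960.
Power = Φ(δ − 1.960) + Φ(−δ − 1.960) = Φ(0.012) + Φ(-3.932) = 0.5049 + 0.0000 = 0.5050.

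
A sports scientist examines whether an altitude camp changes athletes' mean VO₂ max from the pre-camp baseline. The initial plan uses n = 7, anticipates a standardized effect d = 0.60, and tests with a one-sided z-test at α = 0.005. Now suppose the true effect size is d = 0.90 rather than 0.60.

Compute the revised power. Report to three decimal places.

Power ≈ 0.423

With d = 0.90: δ = d·√n = 0.90 × √7 = 2.3812. Critical value z_{0.005} = 2.576.
Revised power = P(Z > 2.576 − δ) = Φ(-0.195) = 0.4228.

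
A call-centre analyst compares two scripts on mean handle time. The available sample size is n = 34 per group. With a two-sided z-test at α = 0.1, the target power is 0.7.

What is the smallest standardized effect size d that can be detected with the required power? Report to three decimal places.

d ≈ 0.526

Need Φ(δ − 1.645) = 0.7, so δ = 1.645 + 0.524 = 2.169.
(Lower-tail contribution to power is negligible for δ > 0.)
δ = d·√(n/2) ⇒ d = δ/√(n/2) = 2.169/√(34/2) = 0.5261.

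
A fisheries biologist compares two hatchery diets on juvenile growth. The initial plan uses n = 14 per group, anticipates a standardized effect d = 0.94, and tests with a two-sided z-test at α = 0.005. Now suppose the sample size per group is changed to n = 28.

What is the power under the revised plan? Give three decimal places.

Power ≈ 0.761

With n = 28 per group: δ = d·√(n/2) = 0.94 × √(28/2) = 3.5172. Critical value z_{0.0025} = 2.807.
Revised power = Φ(δ − 2.807) + Φ(−δ − 2.807) = Φ(0.710) + Φ(-6.324) = 0.7612 + 0.0000 = 0.7612.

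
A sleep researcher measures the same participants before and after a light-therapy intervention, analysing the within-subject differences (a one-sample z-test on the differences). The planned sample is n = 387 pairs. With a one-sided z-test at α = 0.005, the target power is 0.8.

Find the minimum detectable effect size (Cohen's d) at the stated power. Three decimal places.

d ≈ 0.174

Need Φ(δ − 2.576) = 0.8, so δ = 2.576 + 0.842 = 3.417.
δ = d·√n ⇒ d = δ/√n = 3.417/√387 = 0.1737.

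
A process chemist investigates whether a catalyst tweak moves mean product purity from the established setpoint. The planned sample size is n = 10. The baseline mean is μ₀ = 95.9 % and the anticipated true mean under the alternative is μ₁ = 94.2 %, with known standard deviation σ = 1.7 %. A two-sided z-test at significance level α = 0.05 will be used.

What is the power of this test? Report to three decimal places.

Power ≈ 0.885

Standardized effect: d = |μ₁ − μ₀| / σ = |94.2 − 95.9| / 1.7 = 1.0000
Noncentrality parameter: δ = d·√n = 1.0000 × √10 = 3.1623
Two-sided α = 0.05 → critical value z_{0.025} = 1.960.
Power = Φ(δ − 1.960) + Φ(−δ − 1.960) = Φ(1.202) + Φ(-5.122) = 0.8854 + 0.0000 = 0.8854.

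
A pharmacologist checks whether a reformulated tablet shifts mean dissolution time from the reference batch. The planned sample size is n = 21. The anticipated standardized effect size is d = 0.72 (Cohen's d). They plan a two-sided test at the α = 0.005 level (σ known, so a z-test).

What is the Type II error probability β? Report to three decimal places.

β ≈ 0.311

Noncentrality parameter: δ = d·√n = 0.72 × √21 = 3.2995
Critical value for a two-sided test at α = 0.005: z_{α/2} = 2.807.
Power = Φ(δ − 2.807) + Φ(−δ − 2.807) = Φ(0.492) + Φ(-6.106) = 0.6888 + 0.0000 = 0.6888.
Type II error: β = 1 − power = 1 − 0.6888 = 0.3112.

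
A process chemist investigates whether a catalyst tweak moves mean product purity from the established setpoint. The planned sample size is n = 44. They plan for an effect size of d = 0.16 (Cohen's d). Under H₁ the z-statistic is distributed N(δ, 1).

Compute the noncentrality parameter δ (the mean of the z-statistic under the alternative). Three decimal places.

δ = d·√n = 0.16 × √44 = 1.0613

δ ≈ 1.061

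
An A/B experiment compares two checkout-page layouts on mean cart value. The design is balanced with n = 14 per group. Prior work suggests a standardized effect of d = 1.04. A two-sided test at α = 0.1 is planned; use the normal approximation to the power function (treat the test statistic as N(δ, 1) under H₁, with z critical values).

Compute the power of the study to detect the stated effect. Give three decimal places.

Power ≈ 0.866

Noncentrality parameter: δ = d·√(n/2) = 1.04 × √(14/2) = 2.7516
Critical value for a two-sided test at α = 0.1: z_{α/2} = 1.645.
Power = Φ(δ − 1.645) + Φ(−δ − 1.645) = Φ(1.107) + Φ(-4.396) = 0.8658 + 0.0000 = 0.8658.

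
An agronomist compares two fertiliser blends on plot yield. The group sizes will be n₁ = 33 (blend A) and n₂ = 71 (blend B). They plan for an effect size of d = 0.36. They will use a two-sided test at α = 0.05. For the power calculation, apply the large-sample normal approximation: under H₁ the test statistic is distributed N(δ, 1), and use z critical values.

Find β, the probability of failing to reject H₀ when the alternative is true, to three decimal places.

β ≈ 0.599

Noncentrality parameter: δ = d / √(1/n₁ + 1/n₂) = 0.36 / √(1/33 + 1/71) = 1.7087
Critical value for a two-sided test at α = 0.05: z_{α/2} = 1.960.
Power = Φ(δ − 1.960) + Φ(−δ − 1.960) = Φ(-0.251) + Φ(-3.669) = 0.4008 + 0.0001 = 0.4009.
Type II error: β = 1 − power = 1 − 0.4009 = 0.5991.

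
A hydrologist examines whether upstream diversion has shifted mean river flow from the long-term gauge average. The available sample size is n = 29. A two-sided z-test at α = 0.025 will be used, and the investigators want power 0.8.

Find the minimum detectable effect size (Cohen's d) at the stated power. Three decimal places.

d ≈ 0.573

Need Φ(δ − 2.241) = 0.8, so δ = 2.241 + 0.842 = 3.083.
(The second rejection-region term Φ(−δ − z_{α/2}) is negligible and dropped.)
δ = d·√n ⇒ d = δ/√n = 3.083/√29 = 0.5725.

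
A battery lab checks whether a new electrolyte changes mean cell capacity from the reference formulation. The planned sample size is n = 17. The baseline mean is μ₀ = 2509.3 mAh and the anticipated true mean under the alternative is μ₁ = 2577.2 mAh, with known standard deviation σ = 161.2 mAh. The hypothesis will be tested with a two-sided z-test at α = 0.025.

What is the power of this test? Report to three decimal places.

Standardized effect: d = |μ₁ − μ₀| / σ = |2577.2 − 2509.3| / 161.2 = 0.4212
Noncentrality parameter: δ = d·√n = 0.4212 × √17 = 1.7367
Two-sided α = 0.025 → critical value z_{0.0125} = 2.241.
Power = Φ(δ − 2.241) + Φ(−δ − 2.241) = Φ(-0.505) + Φ(-3.978) = 0.3069 + 0.0000 = 0.3069.

Power ≈ 0.307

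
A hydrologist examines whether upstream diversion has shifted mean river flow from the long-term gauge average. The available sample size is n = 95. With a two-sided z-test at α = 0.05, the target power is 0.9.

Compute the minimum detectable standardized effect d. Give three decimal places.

d ≈ 0.333

Need Φ(δ − 1.960) = 0.9, so δ = 1.960 + 1.282 = 3.242.
(Lower-tail contribution to power is negligible for δ > 0.)
δ = d·√n ⇒ d = δ/√n = 3.242/√95 = 0.3326.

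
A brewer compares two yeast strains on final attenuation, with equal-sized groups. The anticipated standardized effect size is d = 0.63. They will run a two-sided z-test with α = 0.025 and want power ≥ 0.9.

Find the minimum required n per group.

n = 63 per group

For power 0.9 need Φ(δ − z_{0.0125}) = 0.9, so δ = z_{0.0125} + z_{0.10} = 2.241 + 1.282 = 3.523.
(For δ > 0 the lower-tail rejection region contributes negligibly to power, so the one-term inversion is standard.)
δ = d·√(n/2) ⇒ n = 2(δ/d)² = 2 × (3.523 / 0.63)² = 62.54.
Round up to the next whole unit.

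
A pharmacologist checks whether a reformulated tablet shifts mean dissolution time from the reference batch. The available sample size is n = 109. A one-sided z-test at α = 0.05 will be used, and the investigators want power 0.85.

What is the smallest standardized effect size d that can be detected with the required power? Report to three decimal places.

Need Φ(δ − 1.645) = 0.85, so δ = 1.645 + 1.036 = 2.681.
δ = d·√n ⇒ d = δ/√n = 2.681/√109 = 0.2568.

d ≈ 0.257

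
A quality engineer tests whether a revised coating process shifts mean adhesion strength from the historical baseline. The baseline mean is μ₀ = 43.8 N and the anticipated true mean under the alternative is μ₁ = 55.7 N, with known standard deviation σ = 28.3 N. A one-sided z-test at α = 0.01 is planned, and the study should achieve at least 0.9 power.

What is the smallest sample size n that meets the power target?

Standardized effect: d = |μ₁ − μ₀| / σ = |55.7 − 43.8| / 28.3 = 0.4205
For power 0.9 need Φ(δ − z_{0.01}) = 0.9, so δ = z_{0.01} + z_{0.10} = 2.326 + 1.282 = 3.608.
δ = d·√n ⇒ n = (δ/d)² = (3.608 / 0.4205)² = 73.62.
Round up to the next whole unit.

n = 74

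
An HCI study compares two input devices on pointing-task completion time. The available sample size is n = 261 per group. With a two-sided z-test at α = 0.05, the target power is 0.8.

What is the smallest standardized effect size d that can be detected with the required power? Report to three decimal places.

d ≈ 0.245

Need Φ(δ − 1.960) = 0.8, so δ = 1.960 + 0.842 = 2.802.
(The second rejection-region term Φ(−δ − z_{α/2}) is negligible and dropped.)
δ = d·√(n/2) ⇒ d = δ/√(n/2) = 2.802/√(261/2) = 0.2452.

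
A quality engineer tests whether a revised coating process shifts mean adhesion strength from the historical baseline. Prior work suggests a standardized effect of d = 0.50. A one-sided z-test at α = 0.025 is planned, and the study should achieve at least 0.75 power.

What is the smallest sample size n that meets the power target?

n = 28

For power 0.75 need Φ(δ − z_{0.025}) = 0.75, so δ = z_{0.025} + z_{0.25} = 1.960 + 0.674 = 2.634.
δ = d·√n ⇒ n = (δ/d)² = (2.634 / 0.50)² = 27.76.
Rounding up, n = 28.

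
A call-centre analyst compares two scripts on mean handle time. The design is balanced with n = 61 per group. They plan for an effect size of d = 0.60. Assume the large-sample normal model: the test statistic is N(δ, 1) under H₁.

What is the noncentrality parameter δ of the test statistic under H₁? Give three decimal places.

δ = d·√(n/2) = 0.60 × √(61/2) = 3.3136

δ ≈ 3.314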